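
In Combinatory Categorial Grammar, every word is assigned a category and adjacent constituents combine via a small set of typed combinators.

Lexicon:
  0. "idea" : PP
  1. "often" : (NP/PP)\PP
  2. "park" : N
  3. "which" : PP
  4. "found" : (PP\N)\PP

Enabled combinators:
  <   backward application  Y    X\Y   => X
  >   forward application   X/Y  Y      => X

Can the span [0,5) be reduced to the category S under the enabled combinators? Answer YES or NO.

PP (NP/PP)\PP N PP (PP\N)\PP
CKY chart[0,5] = {NP}; S ∉ chart

NO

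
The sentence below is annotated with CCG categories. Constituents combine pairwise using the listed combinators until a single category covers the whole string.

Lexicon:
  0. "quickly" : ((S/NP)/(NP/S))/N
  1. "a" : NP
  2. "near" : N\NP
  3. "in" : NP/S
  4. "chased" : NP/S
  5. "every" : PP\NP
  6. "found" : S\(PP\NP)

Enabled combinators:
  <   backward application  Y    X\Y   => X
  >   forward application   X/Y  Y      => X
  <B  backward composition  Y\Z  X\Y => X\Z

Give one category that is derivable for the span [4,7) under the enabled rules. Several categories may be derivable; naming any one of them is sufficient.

[0,7] S   >
  [0,4] S/NP   >
    [0,3] (S/NP)/(NP/S)   >
      [0,1] "quickly" : ((S/NP)/(NP/S))/N
      [1,3] N   <
        [1,2] "a" : NP
        [2,3] "near" : N\NP
    [3,4] "in" : NP/S
  [4,7] NP   >
    [4,5] "chased" : NP/S
    [5,7] S   <
      [5,6] "every" : PP\NP
      [6,7] "found" : S\(PP\NP)

NP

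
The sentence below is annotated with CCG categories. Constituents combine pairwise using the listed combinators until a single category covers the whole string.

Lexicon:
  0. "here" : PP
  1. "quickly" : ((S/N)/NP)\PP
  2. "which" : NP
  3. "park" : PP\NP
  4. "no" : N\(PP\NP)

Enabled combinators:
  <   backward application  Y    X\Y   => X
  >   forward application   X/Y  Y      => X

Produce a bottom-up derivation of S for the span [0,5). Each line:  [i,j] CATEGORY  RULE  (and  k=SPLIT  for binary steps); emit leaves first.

[0,1] PP  lex  "here"
[1,2] ((S/N)/NP)\PP  lex  "quickly"
[0,2] (S/N)/NP  <  k=1
[2,3] NP  lex  "which"
[0,3] S/N  >  k=2
[3,4] PP\NP  lex  "park"
[4,5] N\(PP\NP)  lex  "no"
[3,5] N  <  k=4
[0,5] S  >  k=3

[0,5] S   >
  [0,3] S/N   >
    [0,2] (S/N)/NP   <
      [0,1] "here" : PP
      [1,2] "quickly" : ((S/N)/NP)\PP
    [2,3] "which" : NP
  [3,5] N   <
    [3,4] "park" : PP\NP
    [4,5] "no" : N\(PP\NP)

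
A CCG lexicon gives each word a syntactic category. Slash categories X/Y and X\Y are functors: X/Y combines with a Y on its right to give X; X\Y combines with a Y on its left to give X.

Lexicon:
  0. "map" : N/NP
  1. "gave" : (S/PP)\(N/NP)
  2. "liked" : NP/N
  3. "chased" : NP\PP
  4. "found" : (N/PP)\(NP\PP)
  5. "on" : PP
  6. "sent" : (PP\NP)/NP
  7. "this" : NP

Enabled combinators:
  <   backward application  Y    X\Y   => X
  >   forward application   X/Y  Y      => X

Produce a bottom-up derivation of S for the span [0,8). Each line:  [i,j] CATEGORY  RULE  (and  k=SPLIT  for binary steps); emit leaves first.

[0,1] N/NP  lex  "map"
[1,2] (S/PP)\(N/NP)  lex  "gave"
[0,2] S/PP  <  k=1
[2,3] NP/N  lex  "liked"
[3,4] NP\PP  lex  "chased"
[4,5] (N/PP)\(NP\PP)  lex  "found"
[3,5] N/PP  <  k=4
[5,6] PP  lex  "on"
[3,6] N  >  k=5
[2,6] NP  >  k=3
[6,7] (PP\NP)/NP  lex  "sent"
[7,8] NP  lex  "this"
[6,8] PP\NP  >  k=7
[2,8] PP  <  k=6
[0,8] S  >  k=2

[0,8] S   >
  [0,2] S/PP   <
    [0,1] "map" : N/NP
    [1,2] "gave" : (S/PP)\(N/NP)
  [2,8] PP   <
    [2,6] NP   >
      [2,3] "liked" : NP/N
      [3,6] N   >
        [3,5] N/PP   <
          [3,4] "chased" : NP\PP
          [4,5] "found" : (N/PP)\(NP\PP)
        [5,6] "on" : PP
    [6,8] PP\NP   >
      [6,7] "sent" : (PP\NP)/NP
      [7,8] "this" : NP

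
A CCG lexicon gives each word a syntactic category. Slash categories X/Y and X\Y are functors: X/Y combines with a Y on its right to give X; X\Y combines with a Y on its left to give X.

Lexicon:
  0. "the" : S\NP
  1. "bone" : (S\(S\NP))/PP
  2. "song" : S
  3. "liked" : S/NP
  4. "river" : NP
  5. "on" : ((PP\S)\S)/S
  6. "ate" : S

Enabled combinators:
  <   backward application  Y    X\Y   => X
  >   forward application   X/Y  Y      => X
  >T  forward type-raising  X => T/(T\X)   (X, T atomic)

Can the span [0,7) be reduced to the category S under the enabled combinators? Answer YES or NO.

YES

[0,7] S   <
  [0,1] "the" : S\NP
  [1,7] S\(S\NP)   >
    [1,2] "bone" : (S\(S\NP))/PP
    [2,7] PP   >
      [2,3] PP/(PP\S)   >T
        [2,3] "song" : S
      [3,7] PP\S   <
        [3,5] S   >
          [3,4] "liked" : S/NP
          [4,5] "river" : NP
        [5,7] (PP\S)\S   >
          [5,6] "on" : ((PP\S)\S)/S
          [6,7] "ate" : S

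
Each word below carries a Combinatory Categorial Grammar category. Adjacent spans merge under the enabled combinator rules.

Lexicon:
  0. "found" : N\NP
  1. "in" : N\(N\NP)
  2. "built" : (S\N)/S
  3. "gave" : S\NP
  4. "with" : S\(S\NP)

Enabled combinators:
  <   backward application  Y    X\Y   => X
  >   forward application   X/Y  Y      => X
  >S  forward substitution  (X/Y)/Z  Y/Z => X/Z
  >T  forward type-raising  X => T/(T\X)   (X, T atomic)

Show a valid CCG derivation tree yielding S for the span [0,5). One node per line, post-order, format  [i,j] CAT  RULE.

[0,5] S   <
  [0,2] N   <
    [0,1] "found" : N\NP
    [1,2] "in" : N\(N\NP)
  [2,5] S\N   >
    [2,3] "built" : (S\N)/S
    [3,5] S   <
      [3,4] "gave" : S\NP
      [4,5] "with" : S\(S\NP)

[0,1] N\NP  lex  "found"
[1,2] N\(N\NP)  lex  "in"
[0,2] N  <  k=1
[2,3] (S\N)/S  lex  "built"
[3,4] S\NP  lex  "gave"
[4,5] S\(S\NP)  lex  "with"
[3,5] S  <  k=4
[2,5] S\N  >  k=3
[0,5] S  <  k=2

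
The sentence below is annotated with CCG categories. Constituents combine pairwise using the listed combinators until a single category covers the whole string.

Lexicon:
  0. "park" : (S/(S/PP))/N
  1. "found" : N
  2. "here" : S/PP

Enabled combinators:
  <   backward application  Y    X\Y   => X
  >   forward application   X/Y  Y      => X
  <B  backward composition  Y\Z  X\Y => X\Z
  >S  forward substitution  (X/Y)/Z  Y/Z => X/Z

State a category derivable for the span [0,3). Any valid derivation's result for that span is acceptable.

S

[0,3] S   >
  [0,2] S/(S/PP)   >
    [0,1] "park" : (S/(S/PP))/N
    [1,2] "found" : N
  [2,3] "here" : S/PP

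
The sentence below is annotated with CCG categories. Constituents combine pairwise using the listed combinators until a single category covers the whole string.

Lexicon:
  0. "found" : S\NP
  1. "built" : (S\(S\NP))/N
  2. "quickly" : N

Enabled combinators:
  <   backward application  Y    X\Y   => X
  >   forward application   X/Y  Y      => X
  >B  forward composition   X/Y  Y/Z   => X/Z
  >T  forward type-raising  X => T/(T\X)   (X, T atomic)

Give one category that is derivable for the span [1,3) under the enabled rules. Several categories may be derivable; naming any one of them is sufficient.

[0,3] S   <
  [0,1] "found" : S\NP
  [1,3] S\(S\NP)   >
    [1,2] "built" : (S\(S\NP))/N
    [2,3] "quickly" : N

S\(S\NP)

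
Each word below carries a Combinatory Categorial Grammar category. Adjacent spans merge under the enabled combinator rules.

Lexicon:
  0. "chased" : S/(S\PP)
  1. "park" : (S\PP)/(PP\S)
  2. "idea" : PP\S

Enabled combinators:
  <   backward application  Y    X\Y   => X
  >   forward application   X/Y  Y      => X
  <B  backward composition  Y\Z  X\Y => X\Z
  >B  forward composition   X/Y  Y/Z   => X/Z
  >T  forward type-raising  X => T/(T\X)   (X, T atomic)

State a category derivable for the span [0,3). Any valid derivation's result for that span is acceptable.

[0,3] S   >
  [0,1] "chased" : S/(S\PP)
  [1,3] S\PP   >
    [1,2] "park" : (S\PP)/(PP\S)
    [2,3] "idea" : PP\S

S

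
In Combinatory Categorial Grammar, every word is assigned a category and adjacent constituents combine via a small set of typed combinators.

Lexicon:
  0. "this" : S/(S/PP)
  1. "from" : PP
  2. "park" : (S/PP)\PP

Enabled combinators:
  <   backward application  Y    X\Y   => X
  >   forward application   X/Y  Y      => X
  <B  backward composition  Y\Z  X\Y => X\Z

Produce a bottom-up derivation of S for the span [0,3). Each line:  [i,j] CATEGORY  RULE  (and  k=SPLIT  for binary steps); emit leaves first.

[0,1] S/(S/PP)  lex  "this"
[1,2] PP  lex  "from"
[2,3] (S/PP)\PP  lex  "park"
[1,3] S/PP  <  k=2
[0,3] S  >  k=1

[0,3] S   >
  [0,1] "this" : S/(S/PP)
  [1,3] S/PP   <
    [1,2] "from" : PP
    [2,3] "park" : (S/PP)\PP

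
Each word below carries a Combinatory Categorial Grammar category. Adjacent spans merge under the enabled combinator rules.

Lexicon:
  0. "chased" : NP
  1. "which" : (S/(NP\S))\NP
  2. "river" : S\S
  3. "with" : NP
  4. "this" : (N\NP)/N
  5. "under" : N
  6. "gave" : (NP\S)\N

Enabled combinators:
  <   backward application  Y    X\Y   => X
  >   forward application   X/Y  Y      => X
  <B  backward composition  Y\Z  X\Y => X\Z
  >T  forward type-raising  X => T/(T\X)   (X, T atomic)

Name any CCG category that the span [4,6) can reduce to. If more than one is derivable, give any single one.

[0,7] S   >
  [0,2] S/(NP\S)   <
    [0,1] "chased" : NP
    [1,2] "which" : (S/(NP\S))\NP
  [2,7] NP\S   <B
    [2,3] "river" : S\S
    [3,7] NP\S   <
      [3,6] N   >
        [3,4] N/(N\NP)   >T
          [3,4] "with" : NP
        [4,6] N\NP   >
          [4,5] "this" : (N\NP)/N
          [5,6] "under" : N
      [6,7] "gave" : (NP\S)\N

N\NP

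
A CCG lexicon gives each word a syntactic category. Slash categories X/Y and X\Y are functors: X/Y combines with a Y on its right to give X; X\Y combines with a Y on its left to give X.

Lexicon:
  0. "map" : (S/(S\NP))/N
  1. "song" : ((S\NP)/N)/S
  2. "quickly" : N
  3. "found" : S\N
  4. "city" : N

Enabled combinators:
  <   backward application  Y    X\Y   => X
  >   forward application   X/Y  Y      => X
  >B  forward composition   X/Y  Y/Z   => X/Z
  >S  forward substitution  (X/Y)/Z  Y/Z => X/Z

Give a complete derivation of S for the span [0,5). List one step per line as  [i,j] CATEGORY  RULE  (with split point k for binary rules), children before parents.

[0,1] (S/(S\NP))/N  lex  "map"
[1,2] ((S\NP)/N)/S  lex  "song"
[2,3] N  lex  "quickly"
[3,4] S\N  lex  "found"
[2,4] S  <  k=3
[1,4] (S\NP)/N  >  k=2
[0,4] S/N  >S  k=1
[4,5] N  lex  "city"
[0,5] S  >  k=4

[0,5] S   >
  [0,4] S/N   >S
    [0,1] "map" : (S/(S\NP))/N
    [1,4] (S\NP)/N   >
      [1,2] "song" : ((S\NP)/N)/S
      [2,4] S   <
        [2,3] "quickly" : N
        [3,4] "found" : S\N
  [4,5] "city" : N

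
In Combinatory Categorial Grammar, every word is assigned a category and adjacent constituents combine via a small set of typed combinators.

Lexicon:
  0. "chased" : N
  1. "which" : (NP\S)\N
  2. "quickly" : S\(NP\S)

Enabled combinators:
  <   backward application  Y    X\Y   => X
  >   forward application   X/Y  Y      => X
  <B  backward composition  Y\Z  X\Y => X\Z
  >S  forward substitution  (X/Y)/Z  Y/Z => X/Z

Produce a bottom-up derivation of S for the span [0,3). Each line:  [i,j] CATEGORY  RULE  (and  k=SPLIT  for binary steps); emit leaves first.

[0,1] N  lex  "chased"
[1,2] (NP\S)\N  lex  "which"
[2,3] S\(NP\S)  lex  "quickly"
[1,3] S\N  <B  k=2
[0,3] S  <  k=1

[0,3] S   <
  [0,1] "chased" : N
  [1,3] S\N   <B
    [1,2] "which" : (NP\S)\N
    [2,3] "quickly" : S\(NP\S)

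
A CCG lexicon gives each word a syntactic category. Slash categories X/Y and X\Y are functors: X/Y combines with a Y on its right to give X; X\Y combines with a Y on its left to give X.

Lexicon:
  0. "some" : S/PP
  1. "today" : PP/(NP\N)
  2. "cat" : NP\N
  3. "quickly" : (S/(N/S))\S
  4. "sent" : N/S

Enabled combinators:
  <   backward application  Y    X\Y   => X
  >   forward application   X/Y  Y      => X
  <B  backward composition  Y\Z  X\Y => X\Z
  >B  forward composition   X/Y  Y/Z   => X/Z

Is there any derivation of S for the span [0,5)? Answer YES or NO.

[0,5] S   >
  [0,4] S/(N/S)   <
    [0,3] S   >
      [0,1] "some" : S/PP
      [1,3] PP   >
        [1,2] "today" : PP/(NP\N)
        [2,3] "cat" : NP\N
    [3,4] "quickly" : (S/(N/S))\S
  [4,5] "sent" : N/S

YES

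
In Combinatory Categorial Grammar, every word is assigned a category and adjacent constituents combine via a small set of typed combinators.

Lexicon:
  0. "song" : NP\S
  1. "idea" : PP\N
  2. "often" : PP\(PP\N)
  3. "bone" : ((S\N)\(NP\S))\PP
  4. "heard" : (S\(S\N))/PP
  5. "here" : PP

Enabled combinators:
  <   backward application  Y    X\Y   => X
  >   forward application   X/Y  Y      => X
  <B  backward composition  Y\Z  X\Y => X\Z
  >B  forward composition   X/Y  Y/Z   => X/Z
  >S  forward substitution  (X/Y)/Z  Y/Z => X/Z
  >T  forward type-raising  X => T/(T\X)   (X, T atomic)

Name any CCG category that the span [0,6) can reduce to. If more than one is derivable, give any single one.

S

[0,6] S   <
  [0,4] S\N   <
    [0,1] "song" : NP\S
    [1,4] (S\N)\(NP\S)   <
      [1,3] PP   <
        [1,2] "idea" : PP\N
        [2,3] "often" : PP\(PP\N)
      [3,4] "bone" : ((S\N)\(NP\S))\PP
  [4,6] S\(S\N)   >
    [4,5] "heard" : (S\(S\N))/PP
    [5,6] "here" : PP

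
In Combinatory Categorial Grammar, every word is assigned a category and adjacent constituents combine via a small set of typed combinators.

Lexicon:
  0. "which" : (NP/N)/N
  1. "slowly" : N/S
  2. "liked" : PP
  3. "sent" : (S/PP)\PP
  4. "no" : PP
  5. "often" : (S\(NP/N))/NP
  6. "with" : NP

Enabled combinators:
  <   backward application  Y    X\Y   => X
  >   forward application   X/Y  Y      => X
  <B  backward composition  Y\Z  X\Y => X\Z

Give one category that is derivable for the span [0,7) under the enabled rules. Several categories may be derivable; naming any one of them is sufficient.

[0,7] S   <
  [0,5] NP/N   >
    [0,1] "which" : (NP/N)/N
    [1,5] N   >
      [1,2] "slowly" : N/S
      [2,5] S   >
        [2,4] S/PP   <
          [2,3] "liked" : PP
          [3,4] "sent" : (S/PP)\PP
        [4,5] "no" : PP
  [5,7] S\(NP/N)   >
    [5,6] "often" : (S\(NP/N))/NP
    [6,7] "with" : NP

S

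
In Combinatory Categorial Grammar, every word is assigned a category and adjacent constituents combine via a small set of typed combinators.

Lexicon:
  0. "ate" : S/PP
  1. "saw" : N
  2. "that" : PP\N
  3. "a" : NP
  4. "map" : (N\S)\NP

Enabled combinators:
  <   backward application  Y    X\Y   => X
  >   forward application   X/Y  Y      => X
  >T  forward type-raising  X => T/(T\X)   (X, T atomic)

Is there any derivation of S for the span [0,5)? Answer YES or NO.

NO

S/PP N PP\N NP (N\S)\NP
CKY chart[0,5] = {N, N/(N\N), NP/(NP\N), PP/(PP\N), S/(S\N)}; S ∉ chart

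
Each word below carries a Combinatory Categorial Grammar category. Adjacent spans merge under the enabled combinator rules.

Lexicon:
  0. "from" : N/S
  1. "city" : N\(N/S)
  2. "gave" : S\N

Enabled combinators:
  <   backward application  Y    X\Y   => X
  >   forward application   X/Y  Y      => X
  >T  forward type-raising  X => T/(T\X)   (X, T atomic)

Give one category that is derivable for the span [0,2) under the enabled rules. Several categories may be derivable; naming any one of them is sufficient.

[0,3] S   <
  [0,2] N   <
    [0,1] "from" : N/S
    [1,2] "city" : N\(N/S)
  [2,3] "gave" : S\N

N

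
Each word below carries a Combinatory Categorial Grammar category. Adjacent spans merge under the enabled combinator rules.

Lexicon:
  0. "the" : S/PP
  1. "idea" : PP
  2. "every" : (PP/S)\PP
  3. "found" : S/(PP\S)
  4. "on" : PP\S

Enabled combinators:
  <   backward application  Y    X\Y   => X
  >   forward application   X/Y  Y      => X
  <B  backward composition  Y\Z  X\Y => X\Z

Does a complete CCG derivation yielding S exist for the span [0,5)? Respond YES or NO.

[0,5] S   >
  [0,1] "the" : S/PP
  [1,5] PP   >
    [1,3] PP/S   <
      [1,2] "idea" : PP
      [2,3] "every" : (PP/S)\PP
    [3,5] S   >
      [3,4] "found" : S/(PP\S)
      [4,5] "on" : PP\S

YES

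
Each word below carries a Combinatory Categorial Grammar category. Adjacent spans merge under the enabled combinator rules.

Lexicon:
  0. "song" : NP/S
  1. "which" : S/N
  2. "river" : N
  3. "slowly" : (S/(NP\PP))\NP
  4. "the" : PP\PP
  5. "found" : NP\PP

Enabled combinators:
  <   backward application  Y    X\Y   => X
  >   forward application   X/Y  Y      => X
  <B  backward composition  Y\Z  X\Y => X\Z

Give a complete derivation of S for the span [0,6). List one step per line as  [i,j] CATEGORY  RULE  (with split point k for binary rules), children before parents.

[0,6] S   >
  [0,4] S/(NP\PP)   <
    [0,3] NP   >
      [0,1] "song" : NP/S
      [1,3] S   >
        [1,2] "which" : S/N
        [2,3] "river" : N
    [3,4] "slowly" : (S/(NP\PP))\NP
  [4,6] NP\PP   <B
    [4,5] "the" : PP\PP
    [5,6] "found" : NP\PP

[0,1] NP/S  lex  "song"
[1,2] S/N  lex  "which"
[2,3] N  lex  "river"
[1,3] S  >  k=2
[0,3] NP  >  k=1
[3,4] (S/(NP\PP))\NP  lex  "slowly"
[0,4] S/(NP\PP)  <  k=3
[4,5] PP\PP  lex  "the"
[5,6] NP\PP  lex  "found"
[4,6] NP\PP  <B  k=5
[0,6] S  >  k=4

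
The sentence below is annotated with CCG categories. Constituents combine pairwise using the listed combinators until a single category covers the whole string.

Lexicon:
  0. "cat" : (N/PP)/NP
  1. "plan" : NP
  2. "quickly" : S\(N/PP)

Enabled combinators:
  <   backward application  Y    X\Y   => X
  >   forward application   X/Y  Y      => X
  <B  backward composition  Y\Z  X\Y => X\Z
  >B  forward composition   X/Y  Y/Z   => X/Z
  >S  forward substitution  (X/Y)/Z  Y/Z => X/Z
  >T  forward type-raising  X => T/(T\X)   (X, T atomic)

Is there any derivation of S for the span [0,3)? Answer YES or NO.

YES

[0,3] S   <
  [0,2] N/PP   >
    [0,1] "cat" : (N/PP)/NP
    [1,2] "plan" : NP
  [2,3] "quickly" : S\(N/PP)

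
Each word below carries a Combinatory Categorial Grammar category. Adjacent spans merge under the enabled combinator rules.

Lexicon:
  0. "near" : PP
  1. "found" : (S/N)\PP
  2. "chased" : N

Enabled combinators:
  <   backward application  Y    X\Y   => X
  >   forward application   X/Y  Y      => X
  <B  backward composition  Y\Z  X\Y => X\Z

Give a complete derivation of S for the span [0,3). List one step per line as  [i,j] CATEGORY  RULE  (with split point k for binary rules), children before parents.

[0,3] S   >
  [0,2] S/N   <
    [0,1] "near" : PP
    [1,2] "found" : (S/N)\PP
  [2,3] "chased" : N

[0,1] PP  lex  "near"
[1,2] (S/N)\PP  lex  "found"
[0,2] S/N  <  k=1
[2,3] N  lex  "chased"
[0,3] S  >  k=2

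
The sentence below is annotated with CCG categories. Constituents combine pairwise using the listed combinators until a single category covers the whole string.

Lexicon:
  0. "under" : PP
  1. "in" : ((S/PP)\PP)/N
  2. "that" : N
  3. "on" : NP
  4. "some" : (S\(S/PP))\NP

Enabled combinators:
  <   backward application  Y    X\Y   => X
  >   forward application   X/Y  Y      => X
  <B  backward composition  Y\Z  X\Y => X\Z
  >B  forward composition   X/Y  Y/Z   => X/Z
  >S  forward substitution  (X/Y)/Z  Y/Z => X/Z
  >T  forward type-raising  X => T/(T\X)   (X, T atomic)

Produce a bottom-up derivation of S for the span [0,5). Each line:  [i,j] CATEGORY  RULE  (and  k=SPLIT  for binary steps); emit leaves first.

[0,1] PP  lex  "under"
[1,2] ((S/PP)\PP)/N  lex  "in"
[2,3] N  lex  "that"
[1,3] (S/PP)\PP  >  k=2
[0,3] S/PP  <  k=1
[3,4] NP  lex  "on"
[4,5] (S\(S/PP))\NP  lex  "some"
[3,5] S\(S/PP)  <  k=4
[0,5] S  <  k=3

[0,5] S   <
  [0,3] S/PP   <
    [0,1] "under" : PP
    [1,3] (S/PP)\PP   >
      [1,2] "in" : ((S/PP)\PP)/N
      [2,3] "that" : N
  [3,5] S\(S/PP)   <
    [3,4] "on" : NP
    [4,5] "some" : (S\(S/PP))\NP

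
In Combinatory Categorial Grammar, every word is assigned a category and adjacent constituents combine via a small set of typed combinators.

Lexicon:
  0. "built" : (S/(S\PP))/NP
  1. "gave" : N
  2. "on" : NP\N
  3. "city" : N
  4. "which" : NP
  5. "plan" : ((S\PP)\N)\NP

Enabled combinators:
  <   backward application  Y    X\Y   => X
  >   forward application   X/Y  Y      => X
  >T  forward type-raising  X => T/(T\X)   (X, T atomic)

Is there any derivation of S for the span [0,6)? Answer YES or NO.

[0,6] S   >
  [0,3] S/(S\PP)   >
    [0,1] "built" : (S/(S\PP))/NP
    [1,3] NP   >
      [1,2] NP/(NP\N)   >T
        [1,2] "gave" : N
      [2,3] "on" : NP\N
  [3,6] S\PP   <
    [3,4] "city" : N
    [4,6] (S\PP)\N   <
      [4,5] "which" : NP
      [5,6] "plan" : ((S\PP)\N)\NP

YES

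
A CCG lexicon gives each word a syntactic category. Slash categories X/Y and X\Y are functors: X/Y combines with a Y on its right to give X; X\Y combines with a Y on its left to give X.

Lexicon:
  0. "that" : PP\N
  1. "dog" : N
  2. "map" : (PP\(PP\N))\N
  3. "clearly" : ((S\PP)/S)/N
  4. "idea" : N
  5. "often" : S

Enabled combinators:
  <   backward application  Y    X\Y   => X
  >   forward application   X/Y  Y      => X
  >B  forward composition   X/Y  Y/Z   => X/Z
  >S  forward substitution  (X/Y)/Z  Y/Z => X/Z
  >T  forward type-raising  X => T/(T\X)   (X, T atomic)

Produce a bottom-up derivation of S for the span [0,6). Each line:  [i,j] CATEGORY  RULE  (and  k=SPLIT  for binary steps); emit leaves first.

[0,1] PP\N  lex  "that"
[1,2] N  lex  "dog"
[2,3] (PP\(PP\N))\N  lex  "map"
[1,3] PP\(PP\N)  <  k=2
[0,3] PP  <  k=1
[3,4] ((S\PP)/S)/N  lex  "clearly"
[4,5] N  lex  "idea"
[3,5] (S\PP)/S  >  k=4
[5,6] S  lex  "often"
[3,6] S\PP  >  k=5
[0,6] S  <  k=3

[0,6] S   <
  [0,3] PP   <
    [0,1] "that" : PP\N
    [1,3] PP\(PP\N)   <
      [1,2] "dog" : N
      [2,3] "map" : (PP\(PP\N))\N
  [3,6] S\PP   >
    [3,5] (S\PP)/S   >
      [3,4] "clearly" : ((S\PP)/S)/N
      [4,5] "idea" : N
    [5,6] "often" : S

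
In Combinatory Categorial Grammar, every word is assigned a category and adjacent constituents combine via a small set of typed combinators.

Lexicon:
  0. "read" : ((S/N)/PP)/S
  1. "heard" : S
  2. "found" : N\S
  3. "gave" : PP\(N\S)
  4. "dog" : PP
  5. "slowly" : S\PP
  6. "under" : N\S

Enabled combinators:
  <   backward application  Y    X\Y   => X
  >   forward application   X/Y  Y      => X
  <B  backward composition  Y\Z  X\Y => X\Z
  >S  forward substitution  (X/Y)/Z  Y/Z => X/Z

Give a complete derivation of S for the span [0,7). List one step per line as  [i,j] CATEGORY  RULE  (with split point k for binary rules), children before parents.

[0,7] S   >
  [0,4] S/N   >
    [0,2] (S/N)/PP   >
      [0,1] "read" : ((S/N)/PP)/S
      [1,2] "heard" : S
    [2,4] PP   <
      [2,3] "found" : N\S
      [3,4] "gave" : PP\(N\S)
  [4,7] N   <
    [4,6] S   <
      [4,5] "dog" : PP
      [5,6] "slowly" : S\PP
    [6,7] "under" : N\S

[0,1] ((S/N)/PP)/S  lex  "read"
[1,2] S  lex  "heard"
[0,2] (S/N)/PP  >  k=1
[2,3] N\S  lex  "found"
[3,4] PP\(N\S)  lex  "gave"
[2,4] PP  <  k=3
[0,4] S/N  >  k=2
[4,5] PP  lex  "dog"
[5,6] S\PP  lex  "slowly"
[4,6] S  <  k=5
[6,7] N\S  lex  "under"
[4,7] N  <  k=6
[0,7] S  >  k=4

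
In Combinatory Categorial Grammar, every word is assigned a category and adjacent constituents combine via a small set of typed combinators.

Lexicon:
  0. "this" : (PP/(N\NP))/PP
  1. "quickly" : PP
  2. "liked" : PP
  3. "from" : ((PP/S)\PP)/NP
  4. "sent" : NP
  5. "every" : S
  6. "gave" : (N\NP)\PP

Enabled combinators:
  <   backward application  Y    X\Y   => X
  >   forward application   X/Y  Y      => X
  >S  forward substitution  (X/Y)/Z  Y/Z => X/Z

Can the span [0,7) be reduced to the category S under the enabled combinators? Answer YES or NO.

NO

(PP/(N\NP))/PP PP PP ((PP/S)\PP)/NP NP S (N\NP)\PP
CKY chart[0,7] = {PP}; S ∉ chart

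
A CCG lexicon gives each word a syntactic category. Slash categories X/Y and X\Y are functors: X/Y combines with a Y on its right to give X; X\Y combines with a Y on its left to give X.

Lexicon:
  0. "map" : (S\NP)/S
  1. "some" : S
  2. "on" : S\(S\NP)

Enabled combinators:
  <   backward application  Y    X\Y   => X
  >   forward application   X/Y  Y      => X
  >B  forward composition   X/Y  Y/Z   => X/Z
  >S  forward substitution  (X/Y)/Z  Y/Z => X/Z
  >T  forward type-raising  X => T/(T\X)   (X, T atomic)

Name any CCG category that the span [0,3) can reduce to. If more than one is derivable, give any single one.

S

[0,3] S   <
  [0,2] S\NP   >
    [0,1] "map" : (S\NP)/S
    [1,2] "some" : S
  [2,3] "on" : S\(S\NP)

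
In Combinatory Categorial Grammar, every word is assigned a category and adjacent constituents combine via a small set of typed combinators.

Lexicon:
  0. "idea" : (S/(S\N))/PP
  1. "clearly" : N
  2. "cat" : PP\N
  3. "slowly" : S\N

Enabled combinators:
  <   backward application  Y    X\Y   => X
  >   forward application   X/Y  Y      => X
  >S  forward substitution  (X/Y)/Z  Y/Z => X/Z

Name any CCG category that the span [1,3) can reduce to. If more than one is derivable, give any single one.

PP

[0,4] S   >
  [0,3] S/(S\N)   >
    [0,1] "idea" : (S/(S\N))/PP
    [1,3] PP   <
      [1,2] "clearly" : N
      [2,3] "cat" : PP\N
  [3,4] "slowly" : S\N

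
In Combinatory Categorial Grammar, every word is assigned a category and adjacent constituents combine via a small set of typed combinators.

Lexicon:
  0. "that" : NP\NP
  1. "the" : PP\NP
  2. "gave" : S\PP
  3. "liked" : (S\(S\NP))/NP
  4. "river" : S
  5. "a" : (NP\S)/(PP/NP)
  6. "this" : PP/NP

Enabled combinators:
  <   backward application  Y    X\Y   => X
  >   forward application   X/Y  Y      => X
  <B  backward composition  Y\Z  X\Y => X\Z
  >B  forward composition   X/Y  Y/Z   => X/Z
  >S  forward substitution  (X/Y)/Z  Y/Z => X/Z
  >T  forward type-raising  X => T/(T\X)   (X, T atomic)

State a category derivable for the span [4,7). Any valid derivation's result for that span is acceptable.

[0,7] S   <
  [0,3] S\NP   <B
    [0,1] "that" : NP\NP
    [1,3] S\NP   <B
      [1,2] "the" : PP\NP
      [2,3] "gave" : S\PP
  [3,7] S\(S\NP)   >
    [3,4] "liked" : (S\(S\NP))/NP
    [4,7] NP   <
      [4,5] "river" : S
      [5,7] NP\S   >
        [5,6] "a" : (NP\S)/(PP/NP)
        [6,7] "this" : PP/NP

NP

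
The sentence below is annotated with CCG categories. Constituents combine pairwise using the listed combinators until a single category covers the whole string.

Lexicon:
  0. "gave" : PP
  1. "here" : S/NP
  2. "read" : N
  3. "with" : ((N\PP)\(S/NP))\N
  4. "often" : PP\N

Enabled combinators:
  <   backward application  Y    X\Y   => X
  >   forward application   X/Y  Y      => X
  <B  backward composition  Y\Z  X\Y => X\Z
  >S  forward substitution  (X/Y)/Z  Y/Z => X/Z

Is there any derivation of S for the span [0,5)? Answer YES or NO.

NO

PP S/NP N ((N\PP)\(S/NP))\N PP\N
CKY chart[0,5] = {PP}; S ∉ chart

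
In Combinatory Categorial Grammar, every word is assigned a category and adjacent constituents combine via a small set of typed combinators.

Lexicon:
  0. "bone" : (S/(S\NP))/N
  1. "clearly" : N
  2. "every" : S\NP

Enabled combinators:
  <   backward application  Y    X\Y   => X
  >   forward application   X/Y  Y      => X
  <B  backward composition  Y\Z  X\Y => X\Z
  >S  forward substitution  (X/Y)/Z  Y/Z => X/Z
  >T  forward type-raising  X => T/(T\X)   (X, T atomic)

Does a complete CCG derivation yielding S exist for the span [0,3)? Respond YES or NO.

[0,3] S   >
  [0,2] S/(S\NP)   >
    [0,1] "bone" : (S/(S\NP))/N
    [1,2] "clearly" : N
  [2,3] "every" : S\NP

YES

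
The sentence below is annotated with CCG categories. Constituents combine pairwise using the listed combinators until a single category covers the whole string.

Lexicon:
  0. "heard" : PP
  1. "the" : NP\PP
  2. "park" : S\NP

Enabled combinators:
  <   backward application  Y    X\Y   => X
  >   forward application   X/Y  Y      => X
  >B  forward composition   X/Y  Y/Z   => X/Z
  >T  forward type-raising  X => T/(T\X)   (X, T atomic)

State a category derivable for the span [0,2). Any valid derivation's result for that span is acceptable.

[0,3] S   <
  [0,2] NP   <
    [0,1] "heard" : PP
    [1,2] "the" : NP\PP
  [2,3] "park" : S\NP

NP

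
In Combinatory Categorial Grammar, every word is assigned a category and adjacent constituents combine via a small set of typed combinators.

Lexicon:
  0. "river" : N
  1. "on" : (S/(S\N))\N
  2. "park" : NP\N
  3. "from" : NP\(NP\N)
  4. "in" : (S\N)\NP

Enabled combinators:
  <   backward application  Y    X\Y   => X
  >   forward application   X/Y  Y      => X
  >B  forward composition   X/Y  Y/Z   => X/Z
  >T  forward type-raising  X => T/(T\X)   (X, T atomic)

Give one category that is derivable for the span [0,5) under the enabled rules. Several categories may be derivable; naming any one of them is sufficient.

[0,5] S   >
  [0,2] S/(S\N)   <
    [0,1] "river" : N
    [1,2] "on" : (S/(S\N))\N
  [2,5] S\N   <
    [2,4] NP   <
      [2,3] "park" : NP\N
      [3,4] "from" : NP\(NP\N)
    [4,5] "in" : (S\N)\NP

S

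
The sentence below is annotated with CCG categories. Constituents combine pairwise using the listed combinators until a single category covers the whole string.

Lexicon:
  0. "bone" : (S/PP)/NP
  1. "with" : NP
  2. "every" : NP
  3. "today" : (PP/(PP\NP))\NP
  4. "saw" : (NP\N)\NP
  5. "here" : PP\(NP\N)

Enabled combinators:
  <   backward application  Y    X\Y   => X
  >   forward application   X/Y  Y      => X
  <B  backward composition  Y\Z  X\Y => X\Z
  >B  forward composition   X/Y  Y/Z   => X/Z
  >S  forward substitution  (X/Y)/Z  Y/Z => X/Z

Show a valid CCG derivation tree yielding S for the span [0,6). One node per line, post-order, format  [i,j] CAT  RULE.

[0,1] (S/PP)/NP  lex  "bone"
[1,2] NP  lex  "with"
[0,2] S/PP  >  k=1
[2,3] NP  lex  "every"
[3,4] (PP/(PP\NP))\NP  lex  "today"
[2,4] PP/(PP\NP)  <  k=3
[4,5] (NP\N)\NP  lex  "saw"
[5,6] PP\(NP\N)  lex  "here"
[4,6] PP\NP  <B  k=5
[2,6] PP  >  k=4
[0,6] S  >  k=2

[0,6] S   >
  [0,2] S/PP   >
    [0,1] "bone" : (S/PP)/NP
    [1,2] "with" : NP
  [2,6] PP   >
    [2,4] PP/(PP\NP)   <
      [2,3] "every" : NP
      [3,4] "today" : (PP/(PP\NP))\NP
    [4,6] PP\NP   <B
      [4,5] "saw" : (NP\N)\NP
      [5,6] "here" : PP\(NP\N)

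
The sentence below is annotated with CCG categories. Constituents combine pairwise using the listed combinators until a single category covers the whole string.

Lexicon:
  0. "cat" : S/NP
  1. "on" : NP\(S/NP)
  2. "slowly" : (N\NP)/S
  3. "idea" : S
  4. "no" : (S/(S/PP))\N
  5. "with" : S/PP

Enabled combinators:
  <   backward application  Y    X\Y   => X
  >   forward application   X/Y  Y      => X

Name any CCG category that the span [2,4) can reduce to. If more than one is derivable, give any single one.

[0,6] S   >
  [0,5] S/(S/PP)   <
    [0,4] N   <
      [0,2] NP   <
        [0,1] "cat" : S/NP
        [1,2] "on" : NP\(S/NP)
      [2,4] N\NP   >
        [2,3] "slowly" : (N\NP)/S
        [3,4] "idea" : S
    [4,5] "no" : (S/(S/PP))\N
  [5,6] "with" : S/PP

N\NP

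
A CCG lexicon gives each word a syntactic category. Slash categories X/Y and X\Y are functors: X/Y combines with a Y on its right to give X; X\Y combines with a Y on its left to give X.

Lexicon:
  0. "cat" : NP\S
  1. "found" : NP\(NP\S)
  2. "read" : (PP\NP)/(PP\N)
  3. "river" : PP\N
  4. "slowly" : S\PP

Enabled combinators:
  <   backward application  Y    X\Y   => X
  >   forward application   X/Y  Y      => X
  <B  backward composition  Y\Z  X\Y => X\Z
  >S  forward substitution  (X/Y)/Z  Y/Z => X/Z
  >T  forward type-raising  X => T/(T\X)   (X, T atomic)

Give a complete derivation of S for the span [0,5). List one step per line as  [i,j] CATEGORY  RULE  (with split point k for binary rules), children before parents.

[0,5] S   <
  [0,4] PP   <
    [0,2] NP   <
      [0,1] "cat" : NP\S
      [1,2] "found" : NP\(NP\S)
    [2,4] PP\NP   >
      [2,3] "read" : (PP\NP)/(PP\N)
      [3,4] "river" : PP\N
  [4,5] "slowly" : S\PP

[0,1] NP\S  lex  "cat"
[1,2] NP\(NP\S)  lex  "found"
[0,2] NP  <  k=1
[2,3] (PP\NP)/(PP\N)  lex  "read"
[3,4] PP\N  lex  "river"
[2,4] PP\NP  >  k=3
[0,4] PP  <  k=2
[4,5] S\PP  lex  "slowly"
[0,5] S  <  k=4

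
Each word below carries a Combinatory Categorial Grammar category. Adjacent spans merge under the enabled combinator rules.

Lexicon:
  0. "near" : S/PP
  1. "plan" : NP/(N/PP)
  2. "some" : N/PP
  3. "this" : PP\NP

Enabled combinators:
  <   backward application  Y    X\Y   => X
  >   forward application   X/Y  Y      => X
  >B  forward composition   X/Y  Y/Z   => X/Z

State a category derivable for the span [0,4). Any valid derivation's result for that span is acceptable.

S

[0,4] S   >
  [0,1] "near" : S/PP
  [1,4] PP   <
    [1,3] NP   >
      [1,2] "plan" : NP/(N/PP)
      [2,3] "some" : N/PP
    [3,4] "this" : PP\NP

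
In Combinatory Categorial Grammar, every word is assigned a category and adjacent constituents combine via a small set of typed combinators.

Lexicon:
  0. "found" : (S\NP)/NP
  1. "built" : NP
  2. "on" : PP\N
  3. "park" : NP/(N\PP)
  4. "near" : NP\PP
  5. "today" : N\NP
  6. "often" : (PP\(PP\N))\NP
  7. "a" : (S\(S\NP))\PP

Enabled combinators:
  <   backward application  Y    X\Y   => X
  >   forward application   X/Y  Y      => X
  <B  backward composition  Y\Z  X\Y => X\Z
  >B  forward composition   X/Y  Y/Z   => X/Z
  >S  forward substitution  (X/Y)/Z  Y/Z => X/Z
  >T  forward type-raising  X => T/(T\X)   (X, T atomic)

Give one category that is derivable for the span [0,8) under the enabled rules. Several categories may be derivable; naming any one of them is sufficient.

[0,8] S   <
  [0,2] S\NP   >
    [0,1] "found" : (S\NP)/NP
    [1,2] "built" : NP
  [2,8] S\(S\NP)   <
    [2,7] PP   <
      [2,3] "on" : PP\N
      [3,7] PP\(PP\N)   <
        [3,6] NP   >
          [3,4] "park" : NP/(N\PP)
          [4,6] N\PP   <B
            [4,5] "near" : NP\PP
            [5,6] "today" : N\NP
        [6,7] "often" : (PP\(PP\N))\NP
    [7,8] "a" : (S\(S\NP))\PP

S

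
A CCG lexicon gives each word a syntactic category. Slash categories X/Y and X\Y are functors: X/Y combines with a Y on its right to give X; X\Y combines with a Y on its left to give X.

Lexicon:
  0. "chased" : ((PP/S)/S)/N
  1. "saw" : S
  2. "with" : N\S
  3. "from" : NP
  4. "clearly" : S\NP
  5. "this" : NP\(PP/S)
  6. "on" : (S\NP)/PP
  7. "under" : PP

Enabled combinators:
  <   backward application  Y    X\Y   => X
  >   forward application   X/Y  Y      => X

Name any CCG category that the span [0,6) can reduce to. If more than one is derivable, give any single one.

NP

[0,8] S   <
  [0,6] NP   <
    [0,5] PP/S   >
      [0,3] (PP/S)/S   >
        [0,1] "chased" : ((PP/S)/S)/N
        [1,3] N   <
          [1,2] "saw" : S
          [2,3] "with" : N\S
      [3,5] S   <
        [3,4] "from" : NP
        [4,5] "clearly" : S\NP
    [5,6] "this" : NP\(PP/S)
  [6,8] S\NP   >
    [6,7] "on" : (S\NP)/PP
    [7,8] "under" : PP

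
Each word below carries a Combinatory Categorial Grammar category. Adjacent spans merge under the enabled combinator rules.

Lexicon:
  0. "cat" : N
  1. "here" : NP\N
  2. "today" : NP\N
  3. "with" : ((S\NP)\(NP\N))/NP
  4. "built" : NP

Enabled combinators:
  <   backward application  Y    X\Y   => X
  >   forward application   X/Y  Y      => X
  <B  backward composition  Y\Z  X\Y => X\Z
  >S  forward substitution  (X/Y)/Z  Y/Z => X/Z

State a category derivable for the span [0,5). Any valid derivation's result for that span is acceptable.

S

[0,5] S   <
  [0,2] NP   <
    [0,1] "cat" : N
    [1,2] "here" : NP\N
  [2,5] S\NP   <
    [2,3] "today" : NP\N
    [3,5] (S\NP)\(NP\N)   >
      [3,4] "with" : ((S\NP)\(NP\N))/NP
      [4,5] "built" : NP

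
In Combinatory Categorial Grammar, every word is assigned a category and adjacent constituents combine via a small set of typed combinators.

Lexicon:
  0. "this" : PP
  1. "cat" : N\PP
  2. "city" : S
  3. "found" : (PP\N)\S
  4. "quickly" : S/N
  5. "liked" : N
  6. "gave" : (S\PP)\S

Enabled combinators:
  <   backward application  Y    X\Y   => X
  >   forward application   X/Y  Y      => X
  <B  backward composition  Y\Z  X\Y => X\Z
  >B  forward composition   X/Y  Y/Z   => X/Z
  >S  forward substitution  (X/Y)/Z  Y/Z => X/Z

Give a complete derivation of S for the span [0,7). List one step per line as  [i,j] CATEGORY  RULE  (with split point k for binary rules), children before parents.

[0,7] S   <
  [0,2] N   <
    [0,1] "this" : PP
    [1,2] "cat" : N\PP
  [2,7] S\N   <B
    [2,4] PP\N   <
      [2,3] "city" : S
      [3,4] "found" : (PP\N)\S
    [4,7] S\PP   <
      [4,6] S   >
        [4,5] "quickly" : S/N
        [5,6] "liked" : N
      [6,7] "gave" : (S\PP)\S

[0,1] PP  lex  "this"
[1,2] N\PP  lex  "cat"
[0,2] N  <  k=1
[2,3] S  lex  "city"
[3,4] (PP\N)\S  lex  "found"
[2,4] PP\N  <  k=3
[4,5] S/N  lex  "quickly"
[5,6] N  lex  "liked"
[4,6] S  >  k=5
[6,7] (S\PP)\S  lex  "gave"
[4,7] S\PP  <  k=6
[2,7] S\N  <B  k=4
[0,7] S  <  k=2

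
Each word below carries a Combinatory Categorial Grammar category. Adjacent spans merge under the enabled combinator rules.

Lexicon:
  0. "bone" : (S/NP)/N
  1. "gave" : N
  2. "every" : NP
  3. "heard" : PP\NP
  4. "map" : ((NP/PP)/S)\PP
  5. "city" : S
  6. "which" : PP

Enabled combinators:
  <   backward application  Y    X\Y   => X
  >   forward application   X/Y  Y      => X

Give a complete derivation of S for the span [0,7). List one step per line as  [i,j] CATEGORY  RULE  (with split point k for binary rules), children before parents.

[0,7] S   >
  [0,2] S/NP   >
    [0,1] "bone" : (S/NP)/N
    [1,2] "gave" : N
  [2,7] NP   >
    [2,6] NP/PP   >
      [2,5] (NP/PP)/S   <
        [2,4] PP   <
          [2,3] "every" : NP
          [3,4] "heard" : PP\NP
        [4,5] "map" : ((NP/PP)/S)\PP
      [5,6] "city" : S
    [6,7] "which" : PP

[0,1] (S/NP)/N  lex  "bone"
[1,2] N  lex  "gave"
[0,2] S/NP  >  k=1
[2,3] NP  lex  "every"
[3,4] PP\NP  lex  "heard"
[2,4] PP  <  k=3
[4,5] ((NP/PP)/S)\PP  lex  "map"
[2,5] (NP/PP)/S  <  k=4
[5,6] S  lex  "city"
[2,6] NP/PP  >  k=5
[6,7] PP  lex  "which"
[2,7] NP  >  k=6
[0,7] S  >  k=2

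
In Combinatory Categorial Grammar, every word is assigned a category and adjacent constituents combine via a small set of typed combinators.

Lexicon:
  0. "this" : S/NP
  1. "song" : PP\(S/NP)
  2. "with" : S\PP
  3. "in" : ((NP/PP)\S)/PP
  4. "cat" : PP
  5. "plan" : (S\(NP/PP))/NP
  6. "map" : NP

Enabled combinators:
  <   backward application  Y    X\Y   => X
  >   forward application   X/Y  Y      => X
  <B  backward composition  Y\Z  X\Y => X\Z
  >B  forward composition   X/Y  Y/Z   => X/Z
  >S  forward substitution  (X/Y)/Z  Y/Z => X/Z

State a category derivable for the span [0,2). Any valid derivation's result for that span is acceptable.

[0,7] S   <
  [0,2] PP   <
    [0,1] "this" : S/NP
    [1,2] "song" : PP\(S/NP)
  [2,7] S\PP   <B
    [2,3] "with" : S\PP
    [3,7] S\S   <B
      [3,5] (NP/PP)\S   >
        [3,4] "in" : ((NP/PP)\S)/PP
        [4,5] "cat" : PP
      [5,7] S\(NP/PP)   >
        [5,6] "plan" : (S\(NP/PP))/NP
        [6,7] "map" : NP

PP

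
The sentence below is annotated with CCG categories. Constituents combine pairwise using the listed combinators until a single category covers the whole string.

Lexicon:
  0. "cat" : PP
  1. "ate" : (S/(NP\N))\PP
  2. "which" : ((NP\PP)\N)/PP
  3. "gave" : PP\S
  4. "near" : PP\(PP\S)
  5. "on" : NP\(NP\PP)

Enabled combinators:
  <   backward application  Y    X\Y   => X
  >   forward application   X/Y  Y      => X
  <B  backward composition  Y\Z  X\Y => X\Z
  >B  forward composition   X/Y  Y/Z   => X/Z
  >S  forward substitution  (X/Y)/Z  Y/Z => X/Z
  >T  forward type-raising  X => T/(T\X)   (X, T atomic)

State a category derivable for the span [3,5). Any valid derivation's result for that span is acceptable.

[0,6] S   >
  [0,2] S/(NP\N)   <
    [0,1] "cat" : PP
    [1,2] "ate" : (S/(NP\N))\PP
  [2,6] NP\N   <B
    [2,5] (NP\PP)\N   >
      [2,3] "which" : ((NP\PP)\N)/PP
      [3,5] PP   <
        [3,4] "gave" : PP\S
        [4,5] "near" : PP\(PP\S)
    [5,6] "on" : NP\(NP\PP)

PP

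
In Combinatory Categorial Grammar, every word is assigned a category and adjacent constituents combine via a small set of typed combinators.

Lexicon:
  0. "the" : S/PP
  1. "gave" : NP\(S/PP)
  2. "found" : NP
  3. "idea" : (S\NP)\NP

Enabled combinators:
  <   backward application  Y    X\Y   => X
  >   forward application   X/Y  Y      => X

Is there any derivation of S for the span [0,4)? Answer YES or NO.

YES

[0,4] S   <
  [0,2] NP   <
    [0,1] "the" : S/PP
    [1,2] "gave" : NP\(S/PP)
  [2,4] S\NP   <
    [2,3] "found" : NP
    [3,4] "idea" : (S\NP)\NP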